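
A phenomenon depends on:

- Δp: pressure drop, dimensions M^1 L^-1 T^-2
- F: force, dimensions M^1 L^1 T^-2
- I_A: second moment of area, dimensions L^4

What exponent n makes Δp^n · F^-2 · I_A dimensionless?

2

Balance the M exponent: (1)·n from Δp, plus −2·(1) + (0) = -2 from the rest, must sum to zero.
n − 2 = 0, so n = 2.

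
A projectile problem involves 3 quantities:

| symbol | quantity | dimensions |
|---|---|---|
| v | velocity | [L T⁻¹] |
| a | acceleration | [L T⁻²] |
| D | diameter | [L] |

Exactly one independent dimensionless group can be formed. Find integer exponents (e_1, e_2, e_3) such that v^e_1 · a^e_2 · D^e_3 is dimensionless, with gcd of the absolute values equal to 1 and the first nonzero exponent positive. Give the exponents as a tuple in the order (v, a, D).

L: e_1·(1) + e_2·(1) + e_3·(1) = 0
T: e_1·(-1) + e_2·(-2) + e_3·(0) = 0
Solving this homogeneous linear system for the smallest-integer solution (first nonzero entry positive) gives (2, -1, -1).

(2, -1, -1)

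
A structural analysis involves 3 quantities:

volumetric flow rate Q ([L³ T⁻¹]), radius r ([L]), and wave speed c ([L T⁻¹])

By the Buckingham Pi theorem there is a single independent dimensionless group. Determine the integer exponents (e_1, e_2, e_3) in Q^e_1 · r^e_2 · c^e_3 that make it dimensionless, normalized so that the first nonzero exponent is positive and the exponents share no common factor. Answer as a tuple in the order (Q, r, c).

(1, -2, -1)

L: e_1·(3) + e_2·(1) + e_3·(1) = 0
T: e_1·(-1) + e_2·(0) + e_3·(-1) = 0
Solving this homogeneous linear system for the smallest-integer solution (first nonzero entry positive) gives (1, -2, -1).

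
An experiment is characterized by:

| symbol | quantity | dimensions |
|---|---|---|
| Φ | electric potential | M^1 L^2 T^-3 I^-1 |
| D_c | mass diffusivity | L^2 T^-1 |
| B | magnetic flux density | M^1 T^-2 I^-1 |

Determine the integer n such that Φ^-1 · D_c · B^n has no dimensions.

Balance the M exponent: (1)·n from B, plus −(1) + (0) = -1 from the rest, must sum to zero.
n − 1 = 0, so n = 1.

1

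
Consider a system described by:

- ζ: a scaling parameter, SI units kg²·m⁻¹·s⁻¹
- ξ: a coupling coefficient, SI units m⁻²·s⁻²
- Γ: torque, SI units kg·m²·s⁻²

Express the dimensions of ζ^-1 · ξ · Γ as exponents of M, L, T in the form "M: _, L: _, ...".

Collect each base-dimension exponent across the product:
  M: −(2) + (0) + (1) = -1
  L: −(-1) + (-2) + (2) = 1
  T: −(-1) + (-2) + (-2) = -3
So the dimensions are [M⁻¹ L T⁻³].

M: -1, L: 1, T: -3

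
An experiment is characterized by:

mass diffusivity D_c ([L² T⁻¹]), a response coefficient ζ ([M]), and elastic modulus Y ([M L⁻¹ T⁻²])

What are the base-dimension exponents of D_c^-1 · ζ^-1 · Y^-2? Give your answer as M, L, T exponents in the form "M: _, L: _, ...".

Collect each base-dimension exponent across the product:
  M: −(0) − (1) − 2·(1) = -3
  L: −(2) − (0) − 2·(-1) = 0
  T: −(-1) − (0) − 2·(-2) = 5
So the dimensions are [M⁻³ T⁵].

M: -3, L: 0, T: 5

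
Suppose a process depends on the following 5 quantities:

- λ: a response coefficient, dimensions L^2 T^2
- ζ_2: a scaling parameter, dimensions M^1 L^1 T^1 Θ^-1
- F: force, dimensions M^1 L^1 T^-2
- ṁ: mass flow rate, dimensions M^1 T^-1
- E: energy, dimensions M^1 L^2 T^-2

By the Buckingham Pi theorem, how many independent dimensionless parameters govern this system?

There are 5 variables and 4 base dimensions (M, L, T, Θ).
The dimension matrix has rank 4.
Independent dimensionless groups: 5 − 4 = 1.

1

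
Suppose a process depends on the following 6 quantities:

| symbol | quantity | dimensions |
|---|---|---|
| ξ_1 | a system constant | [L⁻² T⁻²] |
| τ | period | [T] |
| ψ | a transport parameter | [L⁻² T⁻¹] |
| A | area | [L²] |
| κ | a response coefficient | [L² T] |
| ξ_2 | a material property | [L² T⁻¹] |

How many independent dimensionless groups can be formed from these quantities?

There are 6 variables and 2 base dimensions (L, T).
The dimension matrix has rank 2.
Independent dimensionless groups: 6 − 2 = 4.

4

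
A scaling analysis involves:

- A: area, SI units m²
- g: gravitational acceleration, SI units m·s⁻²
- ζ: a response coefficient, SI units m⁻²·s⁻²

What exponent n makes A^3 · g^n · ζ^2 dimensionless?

Balance the L exponent: (1)·n from g, plus 3·(2) + 2·(-2) = 2 from the rest, must sum to zero.
n + 2 = 0, so n = -2.

-2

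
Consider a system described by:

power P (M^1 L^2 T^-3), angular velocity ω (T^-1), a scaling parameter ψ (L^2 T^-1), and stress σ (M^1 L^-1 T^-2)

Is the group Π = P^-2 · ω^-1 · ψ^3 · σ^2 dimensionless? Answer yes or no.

Sum the exponent of each base dimension across the product:
  M: −2·[P]_M − [ω]_M + 3·[ψ]_M + 2·[σ]_M = −2·(1) − (0) + 3·(0) + 2·(1) = 0
  L: −2·[P]_L − [ω]_L + 3·[ψ]_L + 2·[σ]_L = −2·(2) − (0) + 3·(2) + 2·(-1) = 0
  T: −2·[P]_T − [ω]_T + 3·[ψ]_T + 2·[σ]_T = −2·(-3) − (-1) + 3·(-1) + 2·(-2) = 0
All base exponents vanish — dimensionless.

yes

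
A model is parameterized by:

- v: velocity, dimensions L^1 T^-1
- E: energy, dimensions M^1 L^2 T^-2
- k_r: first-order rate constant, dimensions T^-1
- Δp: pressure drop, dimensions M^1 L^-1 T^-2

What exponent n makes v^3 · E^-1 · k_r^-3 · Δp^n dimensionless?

1

Balance the M exponent: (1)·n from Δp, plus 3·(0) − (1) − 3·(0) = -1 from the rest, must sum to zero.
n − 1 = 0, so n = 1.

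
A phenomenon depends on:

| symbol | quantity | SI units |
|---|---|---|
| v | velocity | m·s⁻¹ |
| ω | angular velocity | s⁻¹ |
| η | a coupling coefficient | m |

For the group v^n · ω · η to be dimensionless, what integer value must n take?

Balance the L exponent: (1)·n from v, plus (0) + (1) = 1 from the rest, must sum to zero.
n + 1 = 0, so n = -1.

-1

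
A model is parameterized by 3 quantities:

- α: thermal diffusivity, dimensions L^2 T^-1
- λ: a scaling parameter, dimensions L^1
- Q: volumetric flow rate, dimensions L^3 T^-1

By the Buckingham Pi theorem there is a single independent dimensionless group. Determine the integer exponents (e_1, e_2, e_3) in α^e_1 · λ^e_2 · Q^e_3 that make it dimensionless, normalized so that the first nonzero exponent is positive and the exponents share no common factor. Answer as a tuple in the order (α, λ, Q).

L: e_1·(2) + e_2·(1) + e_3·(3) = 0
T: e_1·(-1) + e_2·(0) + e_3·(-1) = 0
Solving this homogeneous linear system for the smallest-integer solution (first nonzero entry positive) gives (1, 1, -1).

(1, 1, -1)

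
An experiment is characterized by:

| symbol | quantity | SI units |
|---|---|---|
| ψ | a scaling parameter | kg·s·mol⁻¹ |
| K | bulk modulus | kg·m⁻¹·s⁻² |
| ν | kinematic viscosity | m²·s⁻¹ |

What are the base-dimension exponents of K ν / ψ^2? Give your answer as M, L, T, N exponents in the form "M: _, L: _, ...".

M: -1, L: 1, T: -5, N: 2

Collect each base-dimension exponent across the product:
  M: −2·(1) + (1) + (0) = -1
  L: −2·(0) + (-1) + (2) = 1
  T: −2·(1) + (-2) + (-1) = -5
  N: −2·(-1) + (0) + (0) = 2
So the dimensions are [M⁻¹ L T⁻⁵ N²].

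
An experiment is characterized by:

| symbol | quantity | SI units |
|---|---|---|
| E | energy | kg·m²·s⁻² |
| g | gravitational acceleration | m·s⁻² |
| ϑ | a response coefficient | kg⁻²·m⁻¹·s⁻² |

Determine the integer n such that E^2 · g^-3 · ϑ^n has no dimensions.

1

Balance the M exponent: (-2)·n from ϑ, plus 2·(1) − 3·(0) = 2 from the rest, must sum to zero.
-2n + 2 = 0, so n = 1.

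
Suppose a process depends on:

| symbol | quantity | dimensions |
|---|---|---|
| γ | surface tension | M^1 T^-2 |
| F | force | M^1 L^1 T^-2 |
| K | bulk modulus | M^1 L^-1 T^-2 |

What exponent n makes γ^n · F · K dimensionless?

Balance the M exponent: (1)·n from γ, plus (1) + (1) = 2 from the rest, must sum to zero.
n + 2 = 0, so n = -2.

-2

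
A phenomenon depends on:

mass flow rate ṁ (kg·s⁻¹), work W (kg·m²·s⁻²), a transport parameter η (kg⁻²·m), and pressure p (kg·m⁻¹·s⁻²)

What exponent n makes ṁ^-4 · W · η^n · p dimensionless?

-1

Balance the M exponent: (-2)·n from η, plus −4·(1) + (1) + (1) = -2 from the rest, must sum to zero.
-2n − 2 = 0, so n = -1.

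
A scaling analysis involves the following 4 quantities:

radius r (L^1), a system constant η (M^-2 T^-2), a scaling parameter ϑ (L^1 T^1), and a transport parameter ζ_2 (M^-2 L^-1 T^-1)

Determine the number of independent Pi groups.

There are 4 variables and 3 base dimensions (M, L, T).
The dimension matrix has rank 3.
Independent dimensionless groups: 4 − 3 = 1.

1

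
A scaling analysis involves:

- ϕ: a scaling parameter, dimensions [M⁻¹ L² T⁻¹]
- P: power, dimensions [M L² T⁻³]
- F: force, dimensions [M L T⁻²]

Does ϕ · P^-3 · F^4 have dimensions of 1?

yes

Sum the exponent of each base dimension across the product:
  M: [ϕ]_M − 3·[P]_M + 4·[F]_M = (-1) − 3·(1) + 4·(1) = 0
  L: [ϕ]_L − 3·[P]_L + 4·[F]_L = (2) − 3·(2) + 4·(1) = 0
  T: [ϕ]_T − 3·[P]_T + 4·[F]_T = (-1) − 3·(-3) + 4·(-2) = 0
All base exponents vanish — dimensionless.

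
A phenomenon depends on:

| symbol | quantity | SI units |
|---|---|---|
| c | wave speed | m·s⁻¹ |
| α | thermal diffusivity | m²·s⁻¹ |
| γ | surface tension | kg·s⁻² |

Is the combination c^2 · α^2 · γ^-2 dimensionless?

Sum the exponent of each base dimension across the product:
  M: 2·[c]_M + 2·[α]_M − 2·[γ]_M = 2·(0) + 2·(0) − 2·(1) = -2
  L: 2·[c]_L + 2·[α]_L − 2·[γ]_L = 2·(1) + 2·(2) − 2·(0) = 6
  T: 2·[c]_T + 2·[α]_T − 2·[γ]_T = 2·(-1) + 2·(-1) − 2·(-2) = 0
Net dimensions [M⁻² L⁶] ≠ [1] — not dimensionless.

no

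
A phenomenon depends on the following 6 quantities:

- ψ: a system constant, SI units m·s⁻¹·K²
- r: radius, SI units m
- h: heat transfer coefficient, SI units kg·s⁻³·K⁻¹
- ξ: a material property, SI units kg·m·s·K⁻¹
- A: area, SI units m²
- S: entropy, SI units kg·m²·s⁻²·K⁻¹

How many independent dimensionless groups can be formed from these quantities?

There are 6 variables and 4 base dimensions (M, L, T, Θ).
The dimension matrix has rank 4.
Independent dimensionless groups: 6 − 4 = 2.

2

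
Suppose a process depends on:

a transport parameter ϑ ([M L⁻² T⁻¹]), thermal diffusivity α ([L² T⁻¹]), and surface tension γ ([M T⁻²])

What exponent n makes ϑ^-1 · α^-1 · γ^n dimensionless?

1

Balance the M exponent: (1)·n from γ, plus −(1) − (0) = -1 from the rest, must sum to zero.
n − 1 = 0, so n = 1.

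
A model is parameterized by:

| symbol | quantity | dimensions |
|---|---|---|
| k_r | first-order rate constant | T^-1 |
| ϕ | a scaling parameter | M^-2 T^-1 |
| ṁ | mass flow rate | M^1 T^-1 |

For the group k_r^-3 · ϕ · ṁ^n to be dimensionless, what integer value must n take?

Balance the M exponent: (1)·n from ṁ, plus −3·(0) + (-2) = -2 from the rest, must sum to zero.
n − 2 = 0, so n = 2.

2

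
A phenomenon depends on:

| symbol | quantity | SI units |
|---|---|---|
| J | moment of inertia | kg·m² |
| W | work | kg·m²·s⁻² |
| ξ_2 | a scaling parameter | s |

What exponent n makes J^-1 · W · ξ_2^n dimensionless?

Balance the T exponent: (1)·n from ξ_2, plus −(0) + (-2) = -2 from the rest, must sum to zero.
n − 2 = 0, so n = 2.

2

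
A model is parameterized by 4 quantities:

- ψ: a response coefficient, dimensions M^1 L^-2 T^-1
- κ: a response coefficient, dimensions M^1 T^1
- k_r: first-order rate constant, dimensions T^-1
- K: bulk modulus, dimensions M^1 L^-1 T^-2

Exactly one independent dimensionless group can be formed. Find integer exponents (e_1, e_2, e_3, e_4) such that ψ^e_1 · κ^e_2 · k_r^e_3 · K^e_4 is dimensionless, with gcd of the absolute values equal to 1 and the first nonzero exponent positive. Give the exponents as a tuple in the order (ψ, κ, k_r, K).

(1, 1, 4, -2)

M: e_1·(1) + e_2·(1) + e_3·(0) + e_4·(1) = 0
L: e_1·(-2) + e_2·(0) + e_3·(0) + e_4·(-1) = 0
T: e_1·(-1) + e_2·(1) + e_3·(-1) + e_4·(-2) = 0
Solving this homogeneous linear system for the smallest-integer solution (first nonzero entry positive) gives (1, 1, 4, -2).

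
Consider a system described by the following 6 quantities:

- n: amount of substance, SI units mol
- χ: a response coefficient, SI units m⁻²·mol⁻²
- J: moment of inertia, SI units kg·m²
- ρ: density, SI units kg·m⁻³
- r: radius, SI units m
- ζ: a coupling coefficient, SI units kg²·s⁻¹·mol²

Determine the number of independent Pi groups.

2

There are 6 variables and 4 base dimensions (M, L, T, N).
The dimension matrix has rank 4.
Independent dimensionless groups: 6 − 4 = 2.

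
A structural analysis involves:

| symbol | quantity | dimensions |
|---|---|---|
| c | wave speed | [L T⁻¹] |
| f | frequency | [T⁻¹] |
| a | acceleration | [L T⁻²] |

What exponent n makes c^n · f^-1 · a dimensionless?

-1

Balance the L exponent: (1)·n from c, plus −(0) + (1) = 1 from the rest, must sum to zero.
n + 1 = 0, so n = -1.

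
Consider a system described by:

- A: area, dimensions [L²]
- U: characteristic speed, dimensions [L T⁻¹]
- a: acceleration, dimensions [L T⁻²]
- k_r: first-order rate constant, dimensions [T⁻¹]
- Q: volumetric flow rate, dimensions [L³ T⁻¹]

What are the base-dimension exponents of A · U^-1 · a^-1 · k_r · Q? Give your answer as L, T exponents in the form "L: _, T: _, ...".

L: 3, T: 1

Collect each base-dimension exponent across the product:
  L: (2) − (1) − (1) + (0) + (3) = 3
  T: (0) − (-1) − (-2) + (-1) + (-1) = 1
So the dimensions are [L³ T].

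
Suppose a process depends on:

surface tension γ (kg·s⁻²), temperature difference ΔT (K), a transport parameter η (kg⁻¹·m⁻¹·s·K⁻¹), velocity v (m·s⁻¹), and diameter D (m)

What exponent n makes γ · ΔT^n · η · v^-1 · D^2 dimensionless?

1

Balance the Θ exponent: (1)·n from ΔT, plus (0) + (-1) − (0) + 2·(0) = -1 from the rest, must sum to zero.
n − 1 = 0, so n = 1.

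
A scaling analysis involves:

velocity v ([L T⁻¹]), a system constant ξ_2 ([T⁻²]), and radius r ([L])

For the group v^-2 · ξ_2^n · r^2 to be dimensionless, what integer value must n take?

Balance the T exponent: (-2)·n from ξ_2, plus −2·(-1) + 2·(0) = 2 from the rest, must sum to zero.
-2n + 2 = 0, so n = 1.

1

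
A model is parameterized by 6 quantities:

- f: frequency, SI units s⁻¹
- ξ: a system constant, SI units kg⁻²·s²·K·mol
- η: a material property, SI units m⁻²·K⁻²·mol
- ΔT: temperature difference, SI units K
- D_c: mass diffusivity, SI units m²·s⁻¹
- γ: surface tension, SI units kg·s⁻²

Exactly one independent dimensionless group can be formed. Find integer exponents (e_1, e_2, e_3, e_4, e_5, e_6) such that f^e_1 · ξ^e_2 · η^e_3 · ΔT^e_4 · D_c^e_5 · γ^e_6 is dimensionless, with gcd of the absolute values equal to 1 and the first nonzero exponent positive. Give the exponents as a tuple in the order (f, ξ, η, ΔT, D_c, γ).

M: e_1·(0) + e_2·(-2) + e_3·(0) + e_4·(0) + e_5·(0) + e_6·(1) = 0
L: e_1·(0) + e_2·(0) + e_3·(-2) + e_4·(0) + e_5·(2) + e_6·(0) = 0
T: e_1·(-1) + e_2·(2) + e_3·(0) + e_4·(0) + e_5·(-1) + e_6·(-2) = 0
Θ: e_1·(0) + e_2·(1) + e_3·(-2) + e_4·(1) + e_5·(0) + e_6·(0) = 0
N: e_1·(0) + e_2·(1) + e_3·(1) + e_4·(0) + e_5·(0) + e_6·(0) = 0
Solving this homogeneous linear system for the smallest-integer solution (first nonzero entry positive) gives (1, -1, 1, 3, 1, -2).

(1, -1, 1, 3, 1, -2)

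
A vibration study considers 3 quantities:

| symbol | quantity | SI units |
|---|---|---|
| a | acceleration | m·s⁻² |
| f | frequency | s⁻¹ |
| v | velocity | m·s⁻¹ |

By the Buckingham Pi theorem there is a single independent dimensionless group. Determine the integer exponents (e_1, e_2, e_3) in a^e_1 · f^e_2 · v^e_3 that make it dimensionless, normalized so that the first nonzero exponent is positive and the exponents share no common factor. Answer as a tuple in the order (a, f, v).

(1, -1, -1)

L: e_1·(1) + e_2·(0) + e_3·(1) = 0
T: e_1·(-2) + e_2·(-1) + e_3·(-1) = 0
Solving this homogeneous linear system for the smallest-integer solution (first nonzero entry positive) gives (1, -1, -1).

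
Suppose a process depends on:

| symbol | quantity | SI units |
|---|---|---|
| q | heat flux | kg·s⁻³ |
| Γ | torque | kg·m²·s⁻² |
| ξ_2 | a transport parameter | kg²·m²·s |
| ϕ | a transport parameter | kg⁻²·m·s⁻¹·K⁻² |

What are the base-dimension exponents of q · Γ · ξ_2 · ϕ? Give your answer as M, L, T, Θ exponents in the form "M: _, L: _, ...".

Collect each base-dimension exponent across the product:
  M: (1) + (1) + (2) + (-2) = 2
  L: (0) + (2) + (2) + (1) = 5
  T: (-3) + (-2) + (1) + (-1) = -5
  Θ: (0) + (0) + (0) + (-2) = -2
So the dimensions are [M² L⁵ T⁻⁵ Θ⁻²].

M: 2, L: 5, T: -5, Θ: -2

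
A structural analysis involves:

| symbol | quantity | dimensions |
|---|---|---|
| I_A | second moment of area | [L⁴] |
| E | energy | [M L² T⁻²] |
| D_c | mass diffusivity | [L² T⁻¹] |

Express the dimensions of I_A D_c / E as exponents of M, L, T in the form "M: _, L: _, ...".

Collect each base-dimension exponent across the product:
  M: (0) − (1) + (0) = -1
  L: (4) − (2) + (2) = 4
  T: (0) − (-2) + (-1) = 1
So the dimensions are [M⁻¹ L⁴ T].

M: -1, L: 4, T: 1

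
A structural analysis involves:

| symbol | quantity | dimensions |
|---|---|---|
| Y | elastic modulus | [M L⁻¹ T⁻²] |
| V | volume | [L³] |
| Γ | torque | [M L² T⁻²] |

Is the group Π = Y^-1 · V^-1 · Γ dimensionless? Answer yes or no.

yes

Sum the exponent of each base dimension across the product:
  M: −[Y]_M − [V]_M + [Γ]_M = −(1) − (0) + (1) = 0
  L: −[Y]_L − [V]_L + [Γ]_L = −(-1) − (3) + (2) = 0
  T: −[Y]_T − [V]_T + [Γ]_T = −(-2) − (0) + (-2) = 0
All base exponents vanish — dimensionless.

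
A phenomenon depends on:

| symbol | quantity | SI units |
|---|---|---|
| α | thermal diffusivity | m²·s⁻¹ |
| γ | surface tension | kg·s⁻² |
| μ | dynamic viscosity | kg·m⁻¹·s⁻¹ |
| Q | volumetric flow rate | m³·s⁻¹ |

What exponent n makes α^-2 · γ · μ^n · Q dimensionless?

-1

Balance the M exponent: (1)·n from μ, plus −2·(0) + (1) + (0) = 1 from the rest, must sum to zero.
n + 1 = 0, so n = -1.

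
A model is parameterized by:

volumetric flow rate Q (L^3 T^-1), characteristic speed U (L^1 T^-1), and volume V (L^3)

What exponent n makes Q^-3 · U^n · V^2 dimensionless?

Balance the L exponent: (1)·n from U, plus −3·(3) + 2·(3) = -3 from the rest, must sum to zero.
n − 3 = 0, so n = 3.

3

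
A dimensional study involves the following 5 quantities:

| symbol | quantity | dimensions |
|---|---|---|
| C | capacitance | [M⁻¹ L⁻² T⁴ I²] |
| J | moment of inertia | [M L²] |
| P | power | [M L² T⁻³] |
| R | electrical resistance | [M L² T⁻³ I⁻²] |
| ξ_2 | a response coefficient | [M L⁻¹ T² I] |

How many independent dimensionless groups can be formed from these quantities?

There are 5 variables and 4 base dimensions (M, L, T, I).
The dimension matrix has rank 4.
Independent dimensionless groups: 5 − 4 = 1.

1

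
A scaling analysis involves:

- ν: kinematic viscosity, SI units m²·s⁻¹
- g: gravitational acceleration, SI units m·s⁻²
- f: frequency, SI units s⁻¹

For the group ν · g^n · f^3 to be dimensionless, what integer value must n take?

Balance the L exponent: (1)·n from g, plus (2) + 3·(0) = 2 from the rest, must sum to zero.
n + 2 = 0, so n = -2.

-2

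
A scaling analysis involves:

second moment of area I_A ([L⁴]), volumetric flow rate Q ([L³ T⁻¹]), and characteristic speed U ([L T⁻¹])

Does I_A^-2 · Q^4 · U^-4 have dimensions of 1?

yes

Sum the exponent of each base dimension across the product:
  M: −2·[I_A]_M + 4·[Q]_M − 4·[U]_M = −2·(0) + 4·(0) − 4·(0) = 0
  L: −2·[I_A]_L + 4·[Q]_L − 4·[U]_L = −2·(4) + 4·(3) − 4·(1) = 0
  T: −2·[I_A]_T + 4·[Q]_T − 4·[U]_T = −2·(0) + 4·(-1) − 4·(-1) = 0
All base exponents vanish — dimensionless.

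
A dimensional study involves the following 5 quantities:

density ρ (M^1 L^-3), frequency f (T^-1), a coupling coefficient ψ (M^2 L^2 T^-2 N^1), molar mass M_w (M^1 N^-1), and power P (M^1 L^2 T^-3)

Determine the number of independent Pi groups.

There are 5 variables and 4 base dimensions (M, L, T, N).
The dimension matrix has rank 4.
Independent dimensionless groups: 5 − 4 = 1.

1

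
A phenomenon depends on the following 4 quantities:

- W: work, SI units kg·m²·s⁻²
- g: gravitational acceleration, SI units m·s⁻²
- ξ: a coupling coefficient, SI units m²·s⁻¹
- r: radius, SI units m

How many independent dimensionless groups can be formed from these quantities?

There are 4 variables and 3 base dimensions (M, L, T).
The dimension matrix has rank 3.
Independent dimensionless groups: 4 − 3 = 1.

1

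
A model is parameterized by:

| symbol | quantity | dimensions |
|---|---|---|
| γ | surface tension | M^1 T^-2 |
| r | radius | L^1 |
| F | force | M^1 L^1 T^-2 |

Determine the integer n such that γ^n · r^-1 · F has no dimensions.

-1

Balance the M exponent: (1)·n from γ, plus −(0) + (1) = 1 from the rest, must sum to zero.
n + 1 = 0, so n = -1.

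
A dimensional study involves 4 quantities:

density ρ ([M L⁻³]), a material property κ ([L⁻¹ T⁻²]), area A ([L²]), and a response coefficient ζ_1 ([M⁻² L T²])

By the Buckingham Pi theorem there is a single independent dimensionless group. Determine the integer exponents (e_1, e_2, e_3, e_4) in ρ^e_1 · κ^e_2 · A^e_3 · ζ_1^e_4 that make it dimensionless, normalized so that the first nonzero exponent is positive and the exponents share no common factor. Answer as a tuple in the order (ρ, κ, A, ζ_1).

(2, 1, 3, 1)

M: e_1·(1) + e_2·(0) + e_3·(0) + e_4·(-2) = 0
L: e_1·(-3) + e_2·(-1) + e_3·(2) + e_4·(1) = 0
T: e_1·(0) + e_2·(-2) + e_3·(0) + e_4·(2) = 0
Solving this homogeneous linear system for the smallest-integer solution (first nonzero entry positive) gives (2, 1, 3, 1).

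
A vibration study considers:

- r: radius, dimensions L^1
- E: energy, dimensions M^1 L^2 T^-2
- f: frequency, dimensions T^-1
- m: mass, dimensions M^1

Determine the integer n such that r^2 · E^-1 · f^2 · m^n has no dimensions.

1

Balance the M exponent: (1)·n from m, plus 2·(0) − (1) + 2·(0) = -1 from the rest, must sum to zero.
n − 1 = 0, so n = 1.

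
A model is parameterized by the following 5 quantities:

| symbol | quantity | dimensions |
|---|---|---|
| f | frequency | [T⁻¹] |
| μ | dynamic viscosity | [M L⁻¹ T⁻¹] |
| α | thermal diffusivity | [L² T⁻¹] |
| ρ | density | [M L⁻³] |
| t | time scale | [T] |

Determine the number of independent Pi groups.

2

There are 5 variables and 3 base dimensions (M, L, T).
The dimension matrix has rank 3.
Independent dimensionless groups: 5 − 3 = 2.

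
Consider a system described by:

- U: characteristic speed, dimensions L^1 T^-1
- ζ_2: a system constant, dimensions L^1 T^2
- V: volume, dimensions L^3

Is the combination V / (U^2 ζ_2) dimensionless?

Sum the exponent of each base dimension across the product:
  L: −2·[U]_L − [ζ_2]_L + [V]_L = −2·(1) − (1) + (3) = 0
  T: −2·[U]_T − [ζ_2]_T + [V]_T = −2·(-1) − (2) + (0) = 0
All base exponents vanish — dimensionless.

yes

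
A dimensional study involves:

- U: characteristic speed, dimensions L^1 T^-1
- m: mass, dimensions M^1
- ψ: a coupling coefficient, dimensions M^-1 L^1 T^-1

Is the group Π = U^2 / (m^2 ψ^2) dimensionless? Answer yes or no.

yes

Sum the exponent of each base dimension across the product:
  M: 2·[U]_M − 2·[m]_M − 2·[ψ]_M = 2·(0) − 2·(1) − 2·(-1) = 0
  L: 2·[U]_L − 2·[m]_L − 2·[ψ]_L = 2·(1) − 2·(0) − 2·(1) = 0
  T: 2·[U]_T − 2·[m]_T − 2·[ψ]_T = 2·(-1) − 2·(0) − 2·(-1) = 0
All base exponents vanish — dimensionless.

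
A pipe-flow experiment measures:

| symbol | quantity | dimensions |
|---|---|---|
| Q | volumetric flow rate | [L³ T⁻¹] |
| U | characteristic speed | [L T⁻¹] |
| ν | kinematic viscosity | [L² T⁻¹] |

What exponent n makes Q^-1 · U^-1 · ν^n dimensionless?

Balance the L exponent: (2)·n from ν, plus −(3) − (1) = -4 from the rest, must sum to zero.
2n − 4 = 0, so n = 2.

2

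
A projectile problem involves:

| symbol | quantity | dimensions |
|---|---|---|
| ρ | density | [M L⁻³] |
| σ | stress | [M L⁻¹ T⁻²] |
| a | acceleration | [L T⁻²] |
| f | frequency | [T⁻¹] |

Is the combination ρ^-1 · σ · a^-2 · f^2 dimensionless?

yes

Sum the exponent of each base dimension across the product:
  M: −[ρ]_M + [σ]_M − 2·[a]_M + 2·[f]_M = −(1) + (1) − 2·(0) + 2·(0) = 0
  L: −[ρ]_L + [σ]_L − 2·[a]_L + 2·[f]_L = −(-3) + (-1) − 2·(1) + 2·(0) = 0
  T: −[ρ]_T + [σ]_T − 2·[a]_T + 2·[f]_T = −(0) + (-2) − 2·(-2) + 2·(-1) = 0
All base exponents vanish — dimensionless.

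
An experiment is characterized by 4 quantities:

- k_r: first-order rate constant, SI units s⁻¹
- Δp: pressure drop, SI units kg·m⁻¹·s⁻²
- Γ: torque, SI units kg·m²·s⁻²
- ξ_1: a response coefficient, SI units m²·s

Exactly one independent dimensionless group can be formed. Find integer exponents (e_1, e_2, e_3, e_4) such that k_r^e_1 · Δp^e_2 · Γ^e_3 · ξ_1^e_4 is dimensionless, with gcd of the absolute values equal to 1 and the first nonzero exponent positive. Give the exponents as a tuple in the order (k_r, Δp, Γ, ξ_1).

M: e_1·(0) + e_2·(1) + e_3·(1) + e_4·(0) = 0
L: e_1·(0) + e_2·(-1) + e_3·(2) + e_4·(2) = 0
T: e_1·(-1) + e_2·(-2) + e_3·(-2) + e_4·(1) = 0
Solving this homogeneous linear system for the smallest-integer solution (first nonzero entry positive) gives (3, 2, -2, 3).

(3, 2, -2, 3)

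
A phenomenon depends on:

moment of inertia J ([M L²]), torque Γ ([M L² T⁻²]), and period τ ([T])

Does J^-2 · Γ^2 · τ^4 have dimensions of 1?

Sum the exponent of each base dimension across the product:
  M: −2·[J]_M + 2·[Γ]_M + 4·[τ]_M = −2·(1) + 2·(1) + 4·(0) = 0
  L: −2·[J]_L + 2·[Γ]_L + 4·[τ]_L = −2·(2) + 2·(2) + 4·(0) = 0
  T: −2·[J]_T + 2·[Γ]_T + 4·[τ]_T = −2·(0) + 2·(-2) + 4·(1) = 0
  Θ: −2·[J]_Θ + 2·[Γ]_Θ + 4·[τ]_Θ = −2·(0) + 2·(0) + 4·(0) = 0
All base exponents vanish — dimensionless.

yes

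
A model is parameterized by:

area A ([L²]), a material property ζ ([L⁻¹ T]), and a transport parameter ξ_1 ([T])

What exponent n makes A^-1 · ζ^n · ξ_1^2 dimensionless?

Balance the L exponent: (-1)·n from ζ, plus −(2) + 2·(0) = -2 from the rest, must sum to zero.
−n − 2 = 0, so n = -2.

-2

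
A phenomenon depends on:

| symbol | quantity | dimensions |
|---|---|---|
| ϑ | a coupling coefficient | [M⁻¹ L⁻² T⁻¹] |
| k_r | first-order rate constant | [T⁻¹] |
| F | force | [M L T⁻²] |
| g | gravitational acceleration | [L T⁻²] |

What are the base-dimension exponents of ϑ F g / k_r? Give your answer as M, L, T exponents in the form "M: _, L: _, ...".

M: 0, L: 0, T: -4

Collect each base-dimension exponent across the product:
  M: (-1) − (0) + (1) + (0) = 0
  L: (-2) − (0) + (1) + (1) = 0
  T: (-1) − (-1) + (-2) + (-2) = -4
So the dimensions are [T⁻⁴].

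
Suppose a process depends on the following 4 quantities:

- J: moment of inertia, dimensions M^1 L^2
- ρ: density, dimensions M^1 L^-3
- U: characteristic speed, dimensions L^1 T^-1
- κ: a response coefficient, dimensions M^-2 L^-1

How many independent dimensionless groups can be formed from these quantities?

1

There are 4 variables and 3 base dimensions (M, L, T).
The dimension matrix has rank 3.
Independent dimensionless groups: 4 − 3 = 1.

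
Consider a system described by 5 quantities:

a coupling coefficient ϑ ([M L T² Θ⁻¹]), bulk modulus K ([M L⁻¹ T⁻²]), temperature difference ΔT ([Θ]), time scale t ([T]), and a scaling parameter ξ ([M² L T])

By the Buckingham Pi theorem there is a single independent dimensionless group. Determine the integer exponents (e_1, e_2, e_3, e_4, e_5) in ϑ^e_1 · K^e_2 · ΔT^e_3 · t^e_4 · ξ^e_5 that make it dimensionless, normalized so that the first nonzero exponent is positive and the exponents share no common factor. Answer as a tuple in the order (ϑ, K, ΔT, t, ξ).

M: e_1·(1) + e_2·(1) + e_3·(0) + e_4·(0) + e_5·(2) = 0
L: e_1·(1) + e_2·(-1) + e_3·(0) + e_4·(0) + e_5·(1) = 0
T: e_1·(2) + e_2·(-2) + e_3·(0) + e_4·(1) + e_5·(1) = 0
Θ: e_1·(-1) + e_2·(0) + e_3·(1) + e_4·(0) + e_5·(0) = 0
Solving this homogeneous linear system for the smallest-integer solution (first nonzero entry positive) gives (3, 1, 3, -2, -2).

(3, 1, 3, -2, -2)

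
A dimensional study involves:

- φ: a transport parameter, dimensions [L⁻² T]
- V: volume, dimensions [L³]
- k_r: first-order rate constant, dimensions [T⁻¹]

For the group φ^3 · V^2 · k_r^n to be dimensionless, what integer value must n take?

3

Balance the T exponent: (-1)·n from k_r, plus 3·(1) + 2·(0) = 3 from the rest, must sum to zero.
−n + 3 = 0, so n = 3.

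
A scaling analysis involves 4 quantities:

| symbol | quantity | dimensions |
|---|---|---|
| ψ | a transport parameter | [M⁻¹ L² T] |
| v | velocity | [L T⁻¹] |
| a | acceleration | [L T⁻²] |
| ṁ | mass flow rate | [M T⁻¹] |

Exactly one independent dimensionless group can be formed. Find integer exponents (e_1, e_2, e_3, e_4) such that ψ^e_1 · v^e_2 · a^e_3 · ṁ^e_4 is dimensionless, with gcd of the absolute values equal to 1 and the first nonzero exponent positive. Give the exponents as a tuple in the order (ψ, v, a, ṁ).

(1, -4, 2, 1)

M: e_1·(-1) + e_2·(0) + e_3·(0) + e_4·(1) = 0
L: e_1·(2) + e_2·(1) + e_3·(1) + e_4·(0) = 0
T: e_1·(1) + e_2·(-1) + e_3·(-2) + e_4·(-1) = 0
Solving this homogeneous linear system for the smallest-integer solution (first nonzero entry positive) gives (1, -4, 2, 1).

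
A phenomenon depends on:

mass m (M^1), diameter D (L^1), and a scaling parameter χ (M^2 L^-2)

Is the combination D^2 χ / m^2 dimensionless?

yes

Sum the exponent of each base dimension across the product:
  M: −2·[m]_M + 2·[D]_M + [χ]_M = −2·(1) + 2·(0) + (2) = 0
  L: −2·[m]_L + 2·[D]_L + [χ]_L = −2·(0) + 2·(1) + (-2) = 0
  T: −2·[m]_T + 2·[D]_T + [χ]_T = −2·(0) + 2·(0) + (0) = 0
All base exponents vanish — dimensionless.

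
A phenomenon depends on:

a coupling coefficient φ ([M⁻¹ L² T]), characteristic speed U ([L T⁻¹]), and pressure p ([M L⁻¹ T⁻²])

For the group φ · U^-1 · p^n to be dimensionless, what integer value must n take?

1

Balance the M exponent: (1)·n from p, plus (-1) − (0) = -1 from the rest, must sum to zero.
n − 1 = 0, so n = 1.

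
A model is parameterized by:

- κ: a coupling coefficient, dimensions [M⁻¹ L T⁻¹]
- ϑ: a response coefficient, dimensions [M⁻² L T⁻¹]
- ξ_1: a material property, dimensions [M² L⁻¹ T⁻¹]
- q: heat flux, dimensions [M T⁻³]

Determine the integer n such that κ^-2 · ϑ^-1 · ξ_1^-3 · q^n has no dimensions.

Balance the M exponent: (1)·n from q, plus −2·(-1) − (-2) − 3·(2) = -2 from the rest, must sum to zero.
n − 2 = 0, so n = 2.

2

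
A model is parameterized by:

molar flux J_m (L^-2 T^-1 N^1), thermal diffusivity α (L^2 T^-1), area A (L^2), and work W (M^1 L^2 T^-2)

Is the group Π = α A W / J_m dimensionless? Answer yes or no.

Sum the exponent of each base dimension across the product:
  M: −[J_m]_M + [α]_M + [A]_M + [W]_M = −(0) + (0) + (0) + (1) = 1
  L: −[J_m]_L + [α]_L + [A]_L + [W]_L = −(-2) + (2) + (2) + (2) = 8
  T: −[J_m]_T + [α]_T + [A]_T + [W]_T = −(-1) + (-1) + (0) + (-2) = -2
  N: −[J_m]_N + [α]_N + [A]_N + [W]_N = −(1) + (0) + (0) + (0) = -1
Net dimensions [M L⁸ T⁻² N⁻¹] ≠ [1] — not dimensionless.

no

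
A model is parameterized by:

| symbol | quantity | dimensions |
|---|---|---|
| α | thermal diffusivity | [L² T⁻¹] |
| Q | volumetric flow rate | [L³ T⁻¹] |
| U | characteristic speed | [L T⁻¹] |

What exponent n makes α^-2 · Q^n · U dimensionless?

1

Balance the L exponent: (3)·n from Q, plus −2·(2) + (1) = -3 from the rest, must sum to zero.
3n − 3 = 0, so n = 1.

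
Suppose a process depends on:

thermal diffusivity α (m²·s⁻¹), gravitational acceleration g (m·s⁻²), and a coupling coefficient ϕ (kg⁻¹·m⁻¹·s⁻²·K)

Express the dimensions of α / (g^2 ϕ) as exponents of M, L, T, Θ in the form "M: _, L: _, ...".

M: 1, L: 1, T: 5, Θ: -1

Collect each base-dimension exponent across the product:
  M: (0) − 2·(0) − (-1) = 1
  L: (2) − 2·(1) − (-1) = 1
  T: (-1) − 2·(-2) − (-2) = 5
  Θ: (0) − 2·(0) − (1) = -1
So the dimensions are [M L T⁵ Θ⁻¹].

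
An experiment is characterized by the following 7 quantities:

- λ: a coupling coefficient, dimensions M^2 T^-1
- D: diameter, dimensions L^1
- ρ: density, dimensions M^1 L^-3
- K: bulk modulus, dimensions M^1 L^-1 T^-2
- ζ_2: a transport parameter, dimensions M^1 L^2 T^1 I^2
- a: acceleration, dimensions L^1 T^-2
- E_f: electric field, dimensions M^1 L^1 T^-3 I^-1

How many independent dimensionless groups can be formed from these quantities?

There are 7 variables and 4 base dimensions (M, L, T, I).
The dimension matrix has rank 4.
Independent dimensionless groups: 7 − 4 = 3.

3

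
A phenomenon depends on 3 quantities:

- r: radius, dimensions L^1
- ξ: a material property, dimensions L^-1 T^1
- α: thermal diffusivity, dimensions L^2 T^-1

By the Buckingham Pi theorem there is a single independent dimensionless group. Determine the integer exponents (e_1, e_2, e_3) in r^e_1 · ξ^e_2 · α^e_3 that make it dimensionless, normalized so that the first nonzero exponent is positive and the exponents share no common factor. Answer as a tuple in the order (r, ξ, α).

L: e_1·(1) + e_2·(-1) + e_3·(2) = 0
T: e_1·(0) + e_2·(1) + e_3·(-1) = 0
Solving this homogeneous linear system for the smallest-integer solution (first nonzero entry positive) gives (1, -1, -1).

(1, -1, -1)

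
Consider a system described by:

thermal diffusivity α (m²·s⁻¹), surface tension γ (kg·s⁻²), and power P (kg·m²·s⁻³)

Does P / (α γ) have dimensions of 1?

yes

Sum the exponent of each base dimension across the product:
  M: −[α]_M − [γ]_M + [P]_M = −(0) − (1) + (1) = 0
  L: −[α]_L − [γ]_L + [P]_L = −(2) − (0) + (2) = 0
  T: −[α]_T − [γ]_T + [P]_T = −(-1) − (-2) + (-3) = 0
All base exponents vanish — dimensionless.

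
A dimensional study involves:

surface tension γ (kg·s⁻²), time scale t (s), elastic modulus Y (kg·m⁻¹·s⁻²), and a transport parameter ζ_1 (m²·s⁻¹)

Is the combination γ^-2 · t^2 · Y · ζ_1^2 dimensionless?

Sum the exponent of each base dimension across the product:
  M: −2·[γ]_M + 2·[t]_M + [Y]_M + 2·[ζ_1]_M = −2·(1) + 2·(0) + (1) + 2·(0) = -1
  L: −2·[γ]_L + 2·[t]_L + [Y]_L + 2·[ζ_1]_L = −2·(0) + 2·(0) + (-1) + 2·(2) = 3
  T: −2·[γ]_T + 2·[t]_T + [Y]_T + 2·[ζ_1]_T = −2·(-2) + 2·(1) + (-2) + 2·(-1) = 2
Net dimensions [M⁻¹ L³ T²] ≠ [1] — not dimensionless.

no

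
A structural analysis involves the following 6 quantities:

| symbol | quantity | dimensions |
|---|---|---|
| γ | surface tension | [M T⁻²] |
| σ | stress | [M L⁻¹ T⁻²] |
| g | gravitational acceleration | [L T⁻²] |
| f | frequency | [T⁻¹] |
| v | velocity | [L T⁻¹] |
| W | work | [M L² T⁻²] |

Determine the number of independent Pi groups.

There are 6 variables and 3 base dimensions (M, L, T).
The dimension matrix has rank 3.
Independent dimensionless groups: 6 − 3 = 3.

3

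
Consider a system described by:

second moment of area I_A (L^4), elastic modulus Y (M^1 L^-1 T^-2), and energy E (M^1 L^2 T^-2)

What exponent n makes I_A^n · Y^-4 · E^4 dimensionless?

Balance the L exponent: (4)·n from I_A, plus −4·(-1) + 4·(2) = 12 from the rest, must sum to zero.
4n + 12 = 0, so n = -3.

-3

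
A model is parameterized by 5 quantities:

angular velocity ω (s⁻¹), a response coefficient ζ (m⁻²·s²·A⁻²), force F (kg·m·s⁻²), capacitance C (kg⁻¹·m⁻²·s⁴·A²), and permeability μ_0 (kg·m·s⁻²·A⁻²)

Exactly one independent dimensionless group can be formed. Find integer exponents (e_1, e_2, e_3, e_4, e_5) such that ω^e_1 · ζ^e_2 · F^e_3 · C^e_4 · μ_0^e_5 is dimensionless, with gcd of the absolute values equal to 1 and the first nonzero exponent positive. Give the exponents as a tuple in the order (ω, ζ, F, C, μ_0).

M: e_1·(0) + e_2·(0) + e_3·(1) + e_4·(-1) + e_5·(1) = 0
L: e_1·(0) + e_2·(-2) + e_3·(1) + e_4·(-2) + e_5·(1) = 0
T: e_1·(-1) + e_2·(2) + e_3·(-2) + e_4·(4) + e_5·(-2) = 0
I: e_1·(0) + e_2·(-2) + e_3·(0) + e_4·(2) + e_5·(-2) = 0
Solving this homogeneous linear system for the smallest-integer solution (first nonzero entry positive) gives (2, -1, -1, 2, 3).

(2, -1, -1, 2, 3)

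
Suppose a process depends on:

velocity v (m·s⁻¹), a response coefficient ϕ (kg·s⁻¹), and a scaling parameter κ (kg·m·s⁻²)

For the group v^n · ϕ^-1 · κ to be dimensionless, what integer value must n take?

Balance the L exponent: (1)·n from v, plus −(0) + (1) = 1 from the rest, must sum to zero.
n + 1 = 0, so n = -1.

-1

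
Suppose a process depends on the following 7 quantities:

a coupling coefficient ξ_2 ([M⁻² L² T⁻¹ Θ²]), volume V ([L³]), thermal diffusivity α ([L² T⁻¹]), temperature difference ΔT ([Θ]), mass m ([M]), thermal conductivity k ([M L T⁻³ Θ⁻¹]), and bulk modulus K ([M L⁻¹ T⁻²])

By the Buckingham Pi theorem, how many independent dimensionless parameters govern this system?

3

There are 7 variables and 4 base dimensions (M, L, T, Θ).
The dimension matrix has rank 4.
Independent dimensionless groups: 7 − 4 = 3.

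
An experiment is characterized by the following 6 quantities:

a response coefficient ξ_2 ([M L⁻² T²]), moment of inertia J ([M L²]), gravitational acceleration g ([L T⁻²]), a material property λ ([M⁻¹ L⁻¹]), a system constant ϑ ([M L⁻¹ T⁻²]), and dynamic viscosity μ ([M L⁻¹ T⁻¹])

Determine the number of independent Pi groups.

3

There are 6 variables and 3 base dimensions (M, L, T).
The dimension matrix has rank 3.
Independent dimensionless groups: 6 − 3 = 3.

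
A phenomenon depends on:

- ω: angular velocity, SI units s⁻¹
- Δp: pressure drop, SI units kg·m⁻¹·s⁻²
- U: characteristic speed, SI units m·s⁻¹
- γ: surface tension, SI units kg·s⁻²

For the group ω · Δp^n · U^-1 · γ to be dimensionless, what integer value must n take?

Balance the M exponent: (1)·n from Δp, plus (0) − (0) + (1) = 1 from the rest, must sum to zero.
n + 1 = 0, so n = -1.

-1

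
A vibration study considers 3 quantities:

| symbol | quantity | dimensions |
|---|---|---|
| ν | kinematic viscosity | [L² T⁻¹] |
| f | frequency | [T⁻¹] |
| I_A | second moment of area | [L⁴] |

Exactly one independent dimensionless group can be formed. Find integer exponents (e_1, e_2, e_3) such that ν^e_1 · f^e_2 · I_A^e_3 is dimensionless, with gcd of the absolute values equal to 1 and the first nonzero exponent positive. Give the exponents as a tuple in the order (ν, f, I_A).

(2, -2, -1)

L: e_1·(2) + e_2·(0) + e_3·(4) = 0
T: e_1·(-1) + e_2·(-1) + e_3·(0) = 0
Solving this homogeneous linear system for the smallest-integer solution (first nonzero entry positive) gives (2, -2, -1).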